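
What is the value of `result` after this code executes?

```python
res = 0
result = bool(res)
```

res = 0; result = False

False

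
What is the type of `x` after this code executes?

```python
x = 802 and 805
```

'and' with truthy values returns last operand (int)

int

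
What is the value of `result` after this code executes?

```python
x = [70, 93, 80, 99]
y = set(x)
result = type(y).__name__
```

x is list; y is set; result = 'set'

'set'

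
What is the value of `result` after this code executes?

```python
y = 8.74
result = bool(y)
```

y = 8.74; result = True

True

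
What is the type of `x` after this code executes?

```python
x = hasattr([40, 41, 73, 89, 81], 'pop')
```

hasattr() returns bool

bool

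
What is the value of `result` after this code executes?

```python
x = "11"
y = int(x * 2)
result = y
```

x = '11'; y = 1111; result = 1111

1111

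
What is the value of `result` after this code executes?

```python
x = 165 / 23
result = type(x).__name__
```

x is float; result = 'float'

'float'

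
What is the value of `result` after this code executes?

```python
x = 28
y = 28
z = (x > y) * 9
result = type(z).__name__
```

x is int; y is int; z is int; result = 'int'

'int'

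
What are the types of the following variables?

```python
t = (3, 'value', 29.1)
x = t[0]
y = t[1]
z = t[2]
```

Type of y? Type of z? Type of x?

tuple[1] is str; tuple[2] is float; tuple[0] is int

str, float, int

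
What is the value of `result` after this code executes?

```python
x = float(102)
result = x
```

x = 102.0; result = 102.0

102.0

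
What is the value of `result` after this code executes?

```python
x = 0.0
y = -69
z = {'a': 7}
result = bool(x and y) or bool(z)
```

x = 0.0; y = -69; z = {'a': 7}; result = True

True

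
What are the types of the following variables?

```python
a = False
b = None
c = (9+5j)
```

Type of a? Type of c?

a is assigned the constant False, which has type bool; c is assigned (9+5j), an int plus an imaginary literal (j suffix), which evaluates to complex

bool, complex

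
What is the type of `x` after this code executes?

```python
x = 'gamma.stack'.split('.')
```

str.split() returns list

list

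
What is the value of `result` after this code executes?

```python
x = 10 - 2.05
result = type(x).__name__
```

x is float; result = 'float'

'float'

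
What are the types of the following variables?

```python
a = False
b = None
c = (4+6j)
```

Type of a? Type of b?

a is assigned the constant False, which has type bool; b is assigned None, whose type is NoneType

bool, NoneType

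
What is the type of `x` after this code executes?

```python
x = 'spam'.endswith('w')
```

str.endswith() returns bool

bool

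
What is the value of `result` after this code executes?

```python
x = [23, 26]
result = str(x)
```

x = [23, 26]; result = '[23, 26]'

'[23, 26]'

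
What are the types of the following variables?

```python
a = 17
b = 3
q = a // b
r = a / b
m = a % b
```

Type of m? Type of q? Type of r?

% of ints returns int; // returns int; / returns float

int, int, float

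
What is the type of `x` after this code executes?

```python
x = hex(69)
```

hex() returns str representation

str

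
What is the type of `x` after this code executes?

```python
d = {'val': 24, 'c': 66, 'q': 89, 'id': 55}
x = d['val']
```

Accessing dict[str, int] with str key returns int

int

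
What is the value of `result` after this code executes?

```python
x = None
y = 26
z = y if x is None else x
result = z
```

x = None; y = 26; z = 26; result = 26

26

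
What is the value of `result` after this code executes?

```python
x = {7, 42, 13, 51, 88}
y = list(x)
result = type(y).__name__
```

x is set; y is list; result = 'list'

'list'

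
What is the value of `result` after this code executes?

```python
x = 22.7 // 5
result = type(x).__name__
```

x is float; result = 'float'

'float'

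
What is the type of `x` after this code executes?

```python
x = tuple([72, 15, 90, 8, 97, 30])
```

tuple() constructor returns tuple

tuple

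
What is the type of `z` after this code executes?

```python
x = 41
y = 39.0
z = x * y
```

int * float = float

float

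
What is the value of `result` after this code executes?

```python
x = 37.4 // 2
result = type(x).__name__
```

x is float; result = 'float'

'float'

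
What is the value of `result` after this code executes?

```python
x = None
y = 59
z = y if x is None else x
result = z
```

x = None; y = 59; z = 59; result = 59

59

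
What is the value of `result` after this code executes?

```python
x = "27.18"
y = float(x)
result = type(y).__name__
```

x is str; y is float; result = 'float'

'float'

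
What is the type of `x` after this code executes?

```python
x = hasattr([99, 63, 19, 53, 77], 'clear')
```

hasattr() returns bool

bool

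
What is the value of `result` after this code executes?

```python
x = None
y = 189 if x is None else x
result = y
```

x = None; y = 189; result = 189

189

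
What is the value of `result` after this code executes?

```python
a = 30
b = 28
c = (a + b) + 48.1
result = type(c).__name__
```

a is int; b is int; c is float; result = 'float'

'float'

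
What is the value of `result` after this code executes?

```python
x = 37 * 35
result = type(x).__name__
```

x is int; result = 'int'

'int'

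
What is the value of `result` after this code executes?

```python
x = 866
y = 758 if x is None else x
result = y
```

x = 866; y = 866; result = 866

866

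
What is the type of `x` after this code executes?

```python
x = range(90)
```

range() returns a range object

range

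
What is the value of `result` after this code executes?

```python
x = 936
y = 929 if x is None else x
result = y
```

x = 936; y = 936; result = 936

936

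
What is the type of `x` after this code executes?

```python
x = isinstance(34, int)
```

isinstance() returns bool

bool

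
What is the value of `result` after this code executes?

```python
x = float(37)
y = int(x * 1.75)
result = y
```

x = 37.0; y = 64; result = 64

64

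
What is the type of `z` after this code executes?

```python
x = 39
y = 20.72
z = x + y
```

int + float = float

float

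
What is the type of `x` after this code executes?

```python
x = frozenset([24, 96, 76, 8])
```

frozenset() returns frozenset

frozenset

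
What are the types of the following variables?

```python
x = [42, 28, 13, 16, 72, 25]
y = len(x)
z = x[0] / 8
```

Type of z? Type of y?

int / int = float; len() returns int

float, int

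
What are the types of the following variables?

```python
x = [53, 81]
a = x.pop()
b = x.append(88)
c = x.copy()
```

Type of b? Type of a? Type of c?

append() returns None; pop() returns element; copy() returns list

NoneType, int, list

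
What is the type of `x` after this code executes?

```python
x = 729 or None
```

'or' returns first truthy value

int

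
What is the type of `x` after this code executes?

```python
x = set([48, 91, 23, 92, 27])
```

set() constructor returns set

set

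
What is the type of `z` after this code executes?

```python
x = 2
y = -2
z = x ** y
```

int ** negative = float

float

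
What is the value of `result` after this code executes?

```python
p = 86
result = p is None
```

p = 86; result = False

False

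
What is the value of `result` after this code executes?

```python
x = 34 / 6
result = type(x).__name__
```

x is float; result = 'float'

'float'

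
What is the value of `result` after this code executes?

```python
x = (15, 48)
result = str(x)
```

x = (15, 48); result = '(15, 48)'

'(15, 48)'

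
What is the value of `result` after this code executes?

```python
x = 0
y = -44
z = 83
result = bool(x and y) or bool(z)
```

x = 0; y = -44; z = 83; result = True

True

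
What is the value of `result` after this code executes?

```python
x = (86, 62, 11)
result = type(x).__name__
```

x is tuple; result = 'tuple'

'tuple'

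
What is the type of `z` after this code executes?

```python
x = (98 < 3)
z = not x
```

'not' returns bool

bool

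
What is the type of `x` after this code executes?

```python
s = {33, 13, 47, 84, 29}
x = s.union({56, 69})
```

set.union() returns a new set

set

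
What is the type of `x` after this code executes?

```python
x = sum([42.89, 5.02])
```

sum() of floats returns float

float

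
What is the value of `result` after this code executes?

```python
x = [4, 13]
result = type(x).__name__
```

x is list; result = 'list'

'list'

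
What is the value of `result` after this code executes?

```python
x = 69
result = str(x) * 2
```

x = 69; result = '6969'

'6969'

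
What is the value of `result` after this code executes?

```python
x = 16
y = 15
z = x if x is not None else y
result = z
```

x = 16; y = 15; z = 16; result = 16

16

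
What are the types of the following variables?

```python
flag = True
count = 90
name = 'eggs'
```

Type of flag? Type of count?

flag is assigned the constant True, which has type bool; count is assigned a bare integer (no decimal point), so it is an int

bool, int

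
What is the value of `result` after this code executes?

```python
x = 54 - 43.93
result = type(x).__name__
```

x is float; result = 'float'

'float'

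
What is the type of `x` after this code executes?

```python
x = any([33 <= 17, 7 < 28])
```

any() returns bool

bool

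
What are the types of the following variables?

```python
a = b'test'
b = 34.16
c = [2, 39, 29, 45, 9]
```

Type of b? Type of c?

b is assigned a number with a decimal point, so it is a float; c is assigned a list literal (square brackets)

float, list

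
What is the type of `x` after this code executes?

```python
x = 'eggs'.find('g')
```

str.find() returns int index

int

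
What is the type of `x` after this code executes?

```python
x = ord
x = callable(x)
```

callable() returns bool

bool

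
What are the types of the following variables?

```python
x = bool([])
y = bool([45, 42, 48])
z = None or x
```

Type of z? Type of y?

None or bool returns the bool; bool() returns bool

bool, bool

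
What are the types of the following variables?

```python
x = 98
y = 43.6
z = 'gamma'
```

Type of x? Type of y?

x is assigned a bare integer (no decimal point), so it is an int; y is assigned a number with a decimal point, so it is a float

int, float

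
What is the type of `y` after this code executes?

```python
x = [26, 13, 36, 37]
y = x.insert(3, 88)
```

list.insert() returns None

NoneType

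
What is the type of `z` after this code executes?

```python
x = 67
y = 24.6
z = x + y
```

int + float = float

float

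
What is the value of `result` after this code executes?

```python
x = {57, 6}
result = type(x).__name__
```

x is set; result = 'set'

'set'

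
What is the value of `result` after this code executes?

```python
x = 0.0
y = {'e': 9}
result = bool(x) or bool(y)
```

x = 0.0; y = {'e': 9}; result = True

True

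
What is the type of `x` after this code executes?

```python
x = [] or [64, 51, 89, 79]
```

'or' returns first truthy value (list)

list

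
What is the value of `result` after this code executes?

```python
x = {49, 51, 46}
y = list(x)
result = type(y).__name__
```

x is set; y is list; result = 'list'

'list'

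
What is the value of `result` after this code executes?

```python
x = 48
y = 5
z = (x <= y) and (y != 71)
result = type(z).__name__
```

x is int; y is int; z is bool; result = 'bool'

'bool'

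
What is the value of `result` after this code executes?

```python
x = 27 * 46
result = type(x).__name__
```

x is int; result = 'int'

'int'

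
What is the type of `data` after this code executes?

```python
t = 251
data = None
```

None has type NoneType

NoneType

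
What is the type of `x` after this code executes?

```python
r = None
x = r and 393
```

'and' returns first falsy value (None)

NoneType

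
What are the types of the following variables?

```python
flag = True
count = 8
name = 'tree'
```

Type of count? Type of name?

count is assigned a bare integer (no decimal point), so it is an int; name is assigned a quoted string literal, so it is a str

int, str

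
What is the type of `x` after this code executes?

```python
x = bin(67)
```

bin() returns str representation

str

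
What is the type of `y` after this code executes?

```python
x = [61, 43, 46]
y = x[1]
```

Indexing list[int] returns int

int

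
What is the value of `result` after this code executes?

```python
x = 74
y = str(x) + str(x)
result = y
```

x = 74; y = '7474'; result = '7474'

'7474'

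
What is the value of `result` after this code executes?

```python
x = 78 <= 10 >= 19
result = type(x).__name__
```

x is bool; result = 'bool'

'bool'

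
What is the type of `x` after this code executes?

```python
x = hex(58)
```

hex() returns str representation

str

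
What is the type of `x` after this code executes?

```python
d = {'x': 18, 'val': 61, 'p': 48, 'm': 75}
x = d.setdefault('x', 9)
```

dict.setdefault() returns the (existing or default) value

int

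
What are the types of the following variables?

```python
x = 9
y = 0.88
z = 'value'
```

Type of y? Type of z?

y is assigned a number with a decimal point, so it is a float; z is assigned a quoted string literal, so it is a str

float, str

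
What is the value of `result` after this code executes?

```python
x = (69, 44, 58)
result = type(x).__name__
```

x is tuple; result = 'tuple'

'tuple'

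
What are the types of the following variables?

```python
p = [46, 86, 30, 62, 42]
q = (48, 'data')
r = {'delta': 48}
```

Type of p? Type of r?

p is assigned a list literal (square brackets); r is assigned a dict literal ({key: value})

list, dict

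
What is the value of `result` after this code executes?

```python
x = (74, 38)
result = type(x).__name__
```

x is tuple; result = 'tuple'

'tuple'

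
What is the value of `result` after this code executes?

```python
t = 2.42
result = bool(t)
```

t = 2.42; result = True

True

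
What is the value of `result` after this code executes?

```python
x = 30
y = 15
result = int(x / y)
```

x = 30; y = 15; result = 2

2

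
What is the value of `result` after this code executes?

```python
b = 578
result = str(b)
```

b = 578; result = '578'

'578'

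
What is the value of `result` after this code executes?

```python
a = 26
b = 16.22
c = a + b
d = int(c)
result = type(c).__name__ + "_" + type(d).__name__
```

a is int; b is float; c is float; d is int; result = 'float_int'

'float_int'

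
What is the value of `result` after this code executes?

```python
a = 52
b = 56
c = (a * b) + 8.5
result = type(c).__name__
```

a is int; b is int; c is float; result = 'float'

'float'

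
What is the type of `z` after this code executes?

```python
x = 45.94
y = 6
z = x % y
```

float % int = float

float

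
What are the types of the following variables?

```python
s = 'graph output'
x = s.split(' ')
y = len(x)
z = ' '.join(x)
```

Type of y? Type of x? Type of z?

len() returns int; str.split() returns list; str.join() returns str

int, list, str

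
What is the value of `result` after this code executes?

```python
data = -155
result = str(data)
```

data = -155; result = '-155'

'-155'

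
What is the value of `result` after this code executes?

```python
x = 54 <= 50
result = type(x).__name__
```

x is bool; result = 'bool'

'bool'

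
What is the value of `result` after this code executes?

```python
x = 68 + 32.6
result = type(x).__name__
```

x is float; result = 'float'

'float'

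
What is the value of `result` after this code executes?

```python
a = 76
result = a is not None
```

a = 76; result = True

True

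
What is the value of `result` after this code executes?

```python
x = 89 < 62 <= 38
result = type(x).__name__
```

x is bool; result = 'bool'

'bool'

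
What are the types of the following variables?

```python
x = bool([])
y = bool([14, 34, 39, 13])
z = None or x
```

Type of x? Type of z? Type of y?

bool() returns bool; None or bool returns the bool; bool() returns bool

bool, bool, bool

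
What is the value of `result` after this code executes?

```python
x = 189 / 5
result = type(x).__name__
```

x is float; result = 'float'

'float'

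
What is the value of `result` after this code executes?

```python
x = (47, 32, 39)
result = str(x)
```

x = (47, 32, 39); result = '(47, 32, 39)'

'(47, 32, 39)'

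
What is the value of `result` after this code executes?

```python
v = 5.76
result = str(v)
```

v = 5.76; result = '5.76'

'5.76'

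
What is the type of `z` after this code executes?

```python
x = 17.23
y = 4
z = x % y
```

float % int = float

float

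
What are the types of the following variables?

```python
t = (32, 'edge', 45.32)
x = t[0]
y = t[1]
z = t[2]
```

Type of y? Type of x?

tuple[1] is str; tuple[0] is int

str, int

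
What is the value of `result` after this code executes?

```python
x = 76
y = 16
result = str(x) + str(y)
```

x = 76; y = 16; result = '7616'

'7616'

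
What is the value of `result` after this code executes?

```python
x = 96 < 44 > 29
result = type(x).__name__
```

x is bool; result = 'bool'

'bool'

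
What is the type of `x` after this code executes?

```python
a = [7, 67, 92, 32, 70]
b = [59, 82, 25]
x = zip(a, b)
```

zip() returns a zip object

zip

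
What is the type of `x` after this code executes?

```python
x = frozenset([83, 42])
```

frozenset() returns frozenset

frozenset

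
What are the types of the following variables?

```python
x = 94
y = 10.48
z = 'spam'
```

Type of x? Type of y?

x is assigned a bare integer (no decimal point), so it is an int; y is assigned a number with a decimal point, so it is a float

int, float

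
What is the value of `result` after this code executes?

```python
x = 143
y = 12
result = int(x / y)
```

x = 143; y = 12; result = 11

11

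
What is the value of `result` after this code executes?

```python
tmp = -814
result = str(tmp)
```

tmp = -814; result = '-814'

'-814'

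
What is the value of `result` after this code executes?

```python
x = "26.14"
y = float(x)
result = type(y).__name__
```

x is str; y is float; result = 'float'

'float'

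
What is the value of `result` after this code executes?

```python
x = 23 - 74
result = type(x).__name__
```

x is int; result = 'int'

'int'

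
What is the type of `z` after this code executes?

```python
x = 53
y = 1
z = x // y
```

int // int = int

int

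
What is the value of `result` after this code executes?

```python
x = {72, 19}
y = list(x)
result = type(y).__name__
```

x is set; y is list; result = 'list'

'list'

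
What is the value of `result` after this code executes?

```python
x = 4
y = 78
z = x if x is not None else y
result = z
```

x = 4; y = 78; z = 4; result = 4

4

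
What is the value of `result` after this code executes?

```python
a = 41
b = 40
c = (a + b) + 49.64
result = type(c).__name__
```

a is int; b is int; c is float; result = 'float'

'float'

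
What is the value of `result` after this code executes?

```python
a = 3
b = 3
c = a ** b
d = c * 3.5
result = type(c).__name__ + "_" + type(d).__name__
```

a is int; b is int; c is int; d is float; result = 'int_float'

'int_float'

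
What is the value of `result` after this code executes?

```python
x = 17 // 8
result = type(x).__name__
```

x is int; result = 'int'

'int'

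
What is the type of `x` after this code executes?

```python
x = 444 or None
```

'or' returns first truthy value

int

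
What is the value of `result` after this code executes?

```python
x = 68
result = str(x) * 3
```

x = 68; result = '686868'

'686868'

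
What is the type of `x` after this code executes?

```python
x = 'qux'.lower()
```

str.lower() returns str

str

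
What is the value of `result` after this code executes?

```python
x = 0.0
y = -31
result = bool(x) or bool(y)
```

x = 0.0; y = -31; result = True

True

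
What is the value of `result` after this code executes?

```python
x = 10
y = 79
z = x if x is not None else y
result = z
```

x = 10; y = 79; z = 10; result = 10

10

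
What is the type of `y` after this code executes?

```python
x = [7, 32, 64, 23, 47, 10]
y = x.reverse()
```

list.reverse() returns None

NoneType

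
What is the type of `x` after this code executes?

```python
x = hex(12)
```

hex() returns str representation

str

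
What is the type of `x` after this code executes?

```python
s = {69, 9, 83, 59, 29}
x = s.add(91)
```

set.add() returns None (mutates in place)

NoneType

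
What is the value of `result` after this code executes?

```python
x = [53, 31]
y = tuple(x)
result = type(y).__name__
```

x is list; y is tuple; result = 'tuple'

'tuple'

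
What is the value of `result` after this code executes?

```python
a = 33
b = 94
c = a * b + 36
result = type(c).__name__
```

a is int; b is int; c is int; result = 'int'

'int'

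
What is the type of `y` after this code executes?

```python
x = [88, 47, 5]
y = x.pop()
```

list.pop() returns the popped element

int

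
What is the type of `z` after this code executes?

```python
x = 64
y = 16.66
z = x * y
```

int * float = float

float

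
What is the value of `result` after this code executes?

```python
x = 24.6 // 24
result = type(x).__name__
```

x is float; result = 'float'

'float'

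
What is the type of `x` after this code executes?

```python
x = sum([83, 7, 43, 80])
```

sum() of ints returns int

int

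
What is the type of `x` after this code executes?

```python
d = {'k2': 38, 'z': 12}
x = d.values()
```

.values() returns dict_values view

dict_values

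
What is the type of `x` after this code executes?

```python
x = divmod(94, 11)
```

divmod() returns tuple of (quotient, remainder)

tuple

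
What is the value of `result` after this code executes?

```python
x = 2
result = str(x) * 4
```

x = 2; result = '2222'

'2222'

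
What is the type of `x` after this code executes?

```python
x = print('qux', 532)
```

print() returns None

NoneType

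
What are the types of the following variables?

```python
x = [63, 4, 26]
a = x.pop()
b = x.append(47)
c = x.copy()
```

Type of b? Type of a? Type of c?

append() returns None; pop() returns element; copy() returns list

NoneType, int, list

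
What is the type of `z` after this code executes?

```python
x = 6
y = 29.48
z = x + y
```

int + float = float

float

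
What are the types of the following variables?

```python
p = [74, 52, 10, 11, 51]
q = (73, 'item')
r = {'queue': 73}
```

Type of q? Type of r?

q is assigned a tuple (parenthesized, comma-separated values); r is assigned a dict literal ({key: value})

tuple, dict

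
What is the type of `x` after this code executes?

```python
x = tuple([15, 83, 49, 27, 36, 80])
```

tuple() constructor returns tuple

tuple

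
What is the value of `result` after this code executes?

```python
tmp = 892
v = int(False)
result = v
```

tmp = 892; v = 0; result = 0

0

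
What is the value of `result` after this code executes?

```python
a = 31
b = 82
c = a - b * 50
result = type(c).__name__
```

a is int; b is int; c is int; result = 'int'

'int'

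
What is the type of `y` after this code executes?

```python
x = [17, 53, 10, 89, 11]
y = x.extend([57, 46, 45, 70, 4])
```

list.extend() returns None

NoneType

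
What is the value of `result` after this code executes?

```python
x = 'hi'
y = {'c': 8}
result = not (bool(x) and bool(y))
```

x = 'hi'; y = {'c': 8}; result = False

False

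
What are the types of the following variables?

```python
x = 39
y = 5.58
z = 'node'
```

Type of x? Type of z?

x is assigned a bare integer (no decimal point), so it is an int; z is assigned a quoted string literal, so it is a str

int, str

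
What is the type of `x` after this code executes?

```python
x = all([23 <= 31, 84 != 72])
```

all() returns bool

bool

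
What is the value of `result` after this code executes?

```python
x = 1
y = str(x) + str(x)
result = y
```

x = 1; y = '11'; result = '11'

'11'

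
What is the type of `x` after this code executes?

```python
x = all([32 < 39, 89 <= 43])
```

all() returns bool

bool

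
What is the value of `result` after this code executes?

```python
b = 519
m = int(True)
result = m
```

b = 519; m = 1; result = 1

1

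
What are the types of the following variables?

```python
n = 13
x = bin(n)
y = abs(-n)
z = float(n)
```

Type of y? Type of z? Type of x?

abs() of int returns int; float() returns float; bin() returns str

int, float, str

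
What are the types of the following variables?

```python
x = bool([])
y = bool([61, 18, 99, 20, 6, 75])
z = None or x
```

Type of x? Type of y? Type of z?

bool() returns bool; bool() returns bool; None or bool returns the bool

bool, bool, bool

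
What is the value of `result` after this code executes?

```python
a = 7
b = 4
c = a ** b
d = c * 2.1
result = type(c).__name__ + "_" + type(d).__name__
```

a is int; b is int; c is int; d is float; result = 'int_float'

'int_float'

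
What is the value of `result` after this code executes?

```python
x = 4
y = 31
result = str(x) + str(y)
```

x = 4; y = 31; result = '431'

'431'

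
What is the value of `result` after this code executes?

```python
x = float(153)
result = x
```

x = 153.0; result = 153.0

153.0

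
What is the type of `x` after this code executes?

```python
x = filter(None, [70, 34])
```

filter() returns a filter object

filter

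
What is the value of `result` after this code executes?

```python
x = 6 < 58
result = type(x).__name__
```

x is bool; result = 'bool'

'bool'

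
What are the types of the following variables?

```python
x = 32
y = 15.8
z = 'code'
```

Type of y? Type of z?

y is assigned a number with a decimal point, so it is a float; z is assigned a quoted string literal, so it is a str

float, str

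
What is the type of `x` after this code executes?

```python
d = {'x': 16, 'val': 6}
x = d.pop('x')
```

dict.pop() returns the value

int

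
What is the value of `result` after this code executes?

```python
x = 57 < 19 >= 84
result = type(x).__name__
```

x is bool; result = 'bool'

'bool'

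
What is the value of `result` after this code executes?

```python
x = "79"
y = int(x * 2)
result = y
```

x = '79'; y = 7979; result = 7979

7979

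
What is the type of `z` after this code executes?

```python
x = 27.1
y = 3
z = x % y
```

float % int = float

float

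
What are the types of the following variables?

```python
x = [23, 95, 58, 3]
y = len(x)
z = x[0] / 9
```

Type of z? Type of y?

int / int = float; len() returns int

float, int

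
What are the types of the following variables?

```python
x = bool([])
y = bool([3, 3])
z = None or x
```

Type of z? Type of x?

None or bool returns the bool; bool() returns bool

bool, bool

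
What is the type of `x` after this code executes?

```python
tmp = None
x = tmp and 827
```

'and' returns first falsy value (None)

NoneType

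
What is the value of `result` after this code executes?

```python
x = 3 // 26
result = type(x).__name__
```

x is int; result = 'int'

'int'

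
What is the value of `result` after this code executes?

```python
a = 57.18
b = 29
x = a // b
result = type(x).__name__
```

a is float; b is int; x is float; result = 'float'

'float'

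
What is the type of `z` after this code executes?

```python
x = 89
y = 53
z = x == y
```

Comparison returns bool

bool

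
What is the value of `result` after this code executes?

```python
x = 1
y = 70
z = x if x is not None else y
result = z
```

x = 1; y = 70; z = 1; result = 1

1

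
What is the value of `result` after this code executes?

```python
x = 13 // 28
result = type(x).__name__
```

x is int; result = 'int'

'int'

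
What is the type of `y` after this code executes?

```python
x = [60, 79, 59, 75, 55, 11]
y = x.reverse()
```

list.reverse() returns None

NoneType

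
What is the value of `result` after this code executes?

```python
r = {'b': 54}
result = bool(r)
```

r = {'b': 54}; result = True

True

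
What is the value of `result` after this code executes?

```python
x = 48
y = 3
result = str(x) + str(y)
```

x = 48; y = 3; result = '483'

'483'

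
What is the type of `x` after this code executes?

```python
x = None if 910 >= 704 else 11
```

910 >= 704 is True, so the if branch is taken

NoneType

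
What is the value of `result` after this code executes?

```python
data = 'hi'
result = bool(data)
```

data = 'hi'; result = True

True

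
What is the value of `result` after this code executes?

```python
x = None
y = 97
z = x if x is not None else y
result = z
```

x = None; y = 97; z = 97; result = 97

97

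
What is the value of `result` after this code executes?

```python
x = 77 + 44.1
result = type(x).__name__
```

x is float; result = 'float'

'float'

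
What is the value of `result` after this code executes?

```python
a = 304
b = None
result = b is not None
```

a = 304; b = None; result = False

False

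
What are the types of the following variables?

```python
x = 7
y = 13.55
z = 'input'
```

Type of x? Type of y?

x is assigned a bare integer (no decimal point), so it is an int; y is assigned a number with a decimal point, so it is a float

int, float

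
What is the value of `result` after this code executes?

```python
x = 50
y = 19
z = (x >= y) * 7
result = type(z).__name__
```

x is int; y is int; z is int; result = 'int'

'int'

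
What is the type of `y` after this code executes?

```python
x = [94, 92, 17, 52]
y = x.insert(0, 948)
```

list.insert() returns None

NoneType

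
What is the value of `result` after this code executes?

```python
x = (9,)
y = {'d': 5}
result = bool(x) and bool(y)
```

x = (9,); y = {'d': 5}; result = True

True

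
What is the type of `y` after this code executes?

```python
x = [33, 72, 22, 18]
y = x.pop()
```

list.pop() returns the popped element

int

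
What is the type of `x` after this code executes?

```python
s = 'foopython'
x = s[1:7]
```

Slicing a str returns str

str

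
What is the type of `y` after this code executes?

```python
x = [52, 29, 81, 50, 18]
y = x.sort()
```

list.sort() returns None (mutates in place)

NoneType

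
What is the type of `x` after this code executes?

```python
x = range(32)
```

range() returns a range object

range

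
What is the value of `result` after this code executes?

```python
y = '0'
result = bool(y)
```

y = '0'; result = True

True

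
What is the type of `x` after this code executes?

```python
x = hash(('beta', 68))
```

hash() returns int

int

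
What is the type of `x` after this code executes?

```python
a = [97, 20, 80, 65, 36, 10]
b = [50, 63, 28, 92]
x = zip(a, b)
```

zip() returns a zip object

zip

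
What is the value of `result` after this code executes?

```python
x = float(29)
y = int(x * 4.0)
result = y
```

x = 29.0; y = 116; result = 116

116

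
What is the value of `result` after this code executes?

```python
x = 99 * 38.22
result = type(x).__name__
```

x is float; result = 'float'

'float'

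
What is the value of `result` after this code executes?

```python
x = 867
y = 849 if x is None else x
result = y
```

x = 867; y = 867; result = 867

867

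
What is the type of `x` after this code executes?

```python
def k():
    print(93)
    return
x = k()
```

Bare return returns None

NoneType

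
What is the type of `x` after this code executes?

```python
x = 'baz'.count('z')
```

str.count() returns int

int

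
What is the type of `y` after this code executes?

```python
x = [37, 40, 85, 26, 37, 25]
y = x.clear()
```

list.clear() returns None

NoneType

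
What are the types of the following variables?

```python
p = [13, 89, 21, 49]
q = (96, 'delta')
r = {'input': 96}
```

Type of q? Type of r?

q is assigned a tuple (parenthesized, comma-separated values); r is assigned a dict literal ({key: value})

tuple, dict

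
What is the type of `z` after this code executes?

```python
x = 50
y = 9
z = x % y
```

int % int = int

int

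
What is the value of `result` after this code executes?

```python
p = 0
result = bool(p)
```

p = 0; result = False

False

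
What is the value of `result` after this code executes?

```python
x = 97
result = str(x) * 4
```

x = 97; result = '97979797'

'97979797'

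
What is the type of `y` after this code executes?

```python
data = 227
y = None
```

None has type NoneType

NoneType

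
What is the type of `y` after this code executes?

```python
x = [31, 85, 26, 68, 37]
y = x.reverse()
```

list.reverse() returns None

NoneType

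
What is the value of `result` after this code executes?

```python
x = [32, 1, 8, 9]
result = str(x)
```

x = [32, 1, 8, 9]; result = '[32, 1, 8, 9]'

'[32, 1, 8, 9]'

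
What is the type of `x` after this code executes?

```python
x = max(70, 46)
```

max() of ints returns int

int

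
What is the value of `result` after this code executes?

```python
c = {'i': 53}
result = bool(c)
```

c = {'i': 53}; result = True

True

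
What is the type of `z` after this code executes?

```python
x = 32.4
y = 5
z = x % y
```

float % int = float

float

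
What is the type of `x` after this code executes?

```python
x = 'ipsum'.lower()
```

str.lower() returns str

str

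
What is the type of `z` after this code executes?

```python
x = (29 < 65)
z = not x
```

'not' returns bool

bool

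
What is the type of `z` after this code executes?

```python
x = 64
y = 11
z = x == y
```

Equality comparison returns bool

bool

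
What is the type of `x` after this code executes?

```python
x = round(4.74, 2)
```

round() with decimal places returns float

float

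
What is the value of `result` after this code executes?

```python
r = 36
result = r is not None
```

r = 36; result = True

True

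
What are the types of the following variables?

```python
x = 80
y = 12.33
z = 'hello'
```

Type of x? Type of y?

x is assigned a bare integer (no decimal point), so it is an int; y is assigned a number with a decimal point, so it is a float

int, float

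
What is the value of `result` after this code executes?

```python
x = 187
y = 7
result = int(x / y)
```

x = 187; y = 7; result = 26

26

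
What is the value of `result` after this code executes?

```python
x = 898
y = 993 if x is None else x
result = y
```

x = 898; y = 898; result = 898

898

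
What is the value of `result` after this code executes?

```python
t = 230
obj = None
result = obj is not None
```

t = 230; obj = None; result = False

False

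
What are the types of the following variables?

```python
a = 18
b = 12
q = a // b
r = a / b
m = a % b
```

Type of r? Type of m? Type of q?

/ returns float; % of ints returns int; // returns int

float, int, int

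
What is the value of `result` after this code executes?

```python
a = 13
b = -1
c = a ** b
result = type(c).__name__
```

a is int; b is int; c is float; result = 'float'

'float'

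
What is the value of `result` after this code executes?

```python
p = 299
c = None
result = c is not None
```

p = 299; c = None; result = False

False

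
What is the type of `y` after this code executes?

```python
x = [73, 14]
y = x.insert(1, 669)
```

list.insert() returns None

NoneType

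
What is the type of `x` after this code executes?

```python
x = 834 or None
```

'or' returns first truthy value

int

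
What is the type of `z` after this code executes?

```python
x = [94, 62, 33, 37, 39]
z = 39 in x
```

'in' operator returns bool

bool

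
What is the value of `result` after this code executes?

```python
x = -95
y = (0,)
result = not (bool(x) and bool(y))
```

x = -95; y = (0,); result = False

False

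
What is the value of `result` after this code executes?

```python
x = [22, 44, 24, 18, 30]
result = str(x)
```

x = [22, 44, 24, 18, 30]; result = '[22, 44, 24, 18, 30]'

'[22, 44, 24, 18, 30]'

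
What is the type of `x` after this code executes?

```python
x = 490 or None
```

'or' returns first truthy value

int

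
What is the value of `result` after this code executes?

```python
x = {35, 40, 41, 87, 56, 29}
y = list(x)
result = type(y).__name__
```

x is set; y is list; result = 'list'

'list'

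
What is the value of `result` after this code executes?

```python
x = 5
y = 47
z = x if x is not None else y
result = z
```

x = 5; y = 47; z = 5; result = 5

5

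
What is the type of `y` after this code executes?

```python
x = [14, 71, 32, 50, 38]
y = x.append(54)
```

list.append() returns None (mutates in place)

NoneType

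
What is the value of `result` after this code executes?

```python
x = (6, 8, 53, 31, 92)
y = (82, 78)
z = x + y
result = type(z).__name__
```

x is tuple; y is tuple; z is tuple; result = 'tuple'

'tuple'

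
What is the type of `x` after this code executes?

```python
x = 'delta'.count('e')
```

str.count() returns int

int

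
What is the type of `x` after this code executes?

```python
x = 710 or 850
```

'or' returns first truthy value (int)

int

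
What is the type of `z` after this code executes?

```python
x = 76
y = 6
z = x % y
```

int % int = int

int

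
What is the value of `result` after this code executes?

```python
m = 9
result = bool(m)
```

m = 9; result = True

True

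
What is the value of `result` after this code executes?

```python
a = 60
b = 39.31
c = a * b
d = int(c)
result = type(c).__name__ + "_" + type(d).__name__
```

a is int; b is float; c is float; d is int; result = 'float_int'

'float_int'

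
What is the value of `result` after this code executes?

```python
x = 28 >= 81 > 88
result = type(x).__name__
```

x is bool; result = 'bool'

'bool'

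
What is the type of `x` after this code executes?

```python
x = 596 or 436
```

'or' returns first truthy value (int)

int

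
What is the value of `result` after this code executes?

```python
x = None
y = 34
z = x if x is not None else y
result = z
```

x = None; y = 34; z = 34; result = 34

34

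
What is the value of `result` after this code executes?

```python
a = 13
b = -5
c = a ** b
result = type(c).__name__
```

a is int; b is int; c is float; result = 'float'

'float'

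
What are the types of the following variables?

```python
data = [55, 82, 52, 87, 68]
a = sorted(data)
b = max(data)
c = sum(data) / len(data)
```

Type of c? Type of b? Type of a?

int / int = float; max of ints returns int; sorted() returns list

float, int, list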